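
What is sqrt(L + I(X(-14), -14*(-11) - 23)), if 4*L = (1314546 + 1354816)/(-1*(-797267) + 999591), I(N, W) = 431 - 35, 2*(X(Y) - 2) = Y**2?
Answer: sqrt(1279763790293093)/1796858 ≈ 19.909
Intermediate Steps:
X(Y) = 2 + Y**2/2
I(N, W) = 396
L = 1334681/3593716 (L = ((1314546 + 1354816)/(-1*(-797267) + 999591))/4 = (2669362/(797267 + 999591))/4 = (2669362/1796858)/4 = (2669362*(1/1796858))/4 = (1/4)*(1334681/898429) = 1334681/3593716 ≈ 0.37139)
sqrt(L + I(X(-14), -14*(-11) - 23)) = sqrt(1334681/3593716 + 396) = sqrt(1424446217/3593716) = sqrt(1279763790293093)/1796858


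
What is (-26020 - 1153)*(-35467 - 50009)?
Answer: 2322639348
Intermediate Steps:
(-26020 - 1153)*(-35467 - 50009) = -27173*(-85476) = 2322639348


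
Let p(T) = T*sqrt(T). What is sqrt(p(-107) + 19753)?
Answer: sqrt(19753 - 107*I*sqrt(107)) ≈ 140.6 - 3.936*I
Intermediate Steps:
p(T) = T**(3/2)
sqrt(p(-107) + 19753) = sqrt((-107)**(3/2) + 19753) = sqrt(-107*I*sqrt(107) + 19753) = sqrt(19753 - 107*I*sqrt(107))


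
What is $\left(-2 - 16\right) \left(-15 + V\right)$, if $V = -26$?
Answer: $738$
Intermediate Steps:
$\left(-2 - 16\right) \left(-15 + V\right) = \left(-2 - 16\right) \left(-15 - 26\right) = \left(-2 - 16\right) \left(-41\right) = \left(-18\right) \left(-41\right) = 738$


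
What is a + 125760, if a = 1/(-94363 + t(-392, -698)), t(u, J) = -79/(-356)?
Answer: 4224674417884/33593149 ≈ 1.2576e+5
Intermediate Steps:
t(u, J) = 79/356 (t(u, J) = -79*(-1/356) = 79/356)
a = -356/33593149 (a = 1/(-94363 + 79/356) = 1/(-33593149/356) = -356/33593149 ≈ -1.0597e-5)
a + 125760 = -356/33593149 + 125760 = 4224674417884/33593149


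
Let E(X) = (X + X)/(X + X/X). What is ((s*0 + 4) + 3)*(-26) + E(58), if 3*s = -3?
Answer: -10622/59 ≈ -180.03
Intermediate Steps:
s = -1 (s = (⅓)*(-3) = -1)
E(X) = 2*X/(1 + X) (E(X) = (2*X)/(X + 1) = (2*X)/(1 + X) = 2*X/(1 + X))
((s*0 + 4) + 3)*(-26) + E(58) = ((-1*0 + 4) + 3)*(-26) + 2*58/(1 + 58) = ((0 + 4) + 3)*(-26) + 2*58/59 = (4 + 3)*(-26) + 2*58*(1/59) = 7*(-26) + 116/59 = -182 + 116/59 = -10622/59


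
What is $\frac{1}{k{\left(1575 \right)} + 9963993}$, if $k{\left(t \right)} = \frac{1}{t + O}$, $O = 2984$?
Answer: $\frac{4559}{45425844088} \approx 1.0036 \cdot 10^{-7}$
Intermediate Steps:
$k{\left(t \right)} = \frac{1}{2984 + t}$ ($k{\left(t \right)} = \frac{1}{t + 2984} = \frac{1}{2984 + t}$)
$\frac{1}{k{\left(1575 \right)} + 9963993} = \frac{1}{\frac{1}{2984 + 1575} + 9963993} = \frac{1}{\frac{1}{4559} + 9963993} = \frac{1}{\frac{45425844088}{4559}} = \frac{4559}{45425844088}$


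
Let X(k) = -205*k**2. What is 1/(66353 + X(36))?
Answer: -1/199327 ≈ -5.0169e-6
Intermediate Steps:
1/(66353 + X(36)) = 1/(66353 - 205*36**2) = 1/(66353 - 205*1296) = 1/(66353 - 265680) = 1/(-199327) = -1/199327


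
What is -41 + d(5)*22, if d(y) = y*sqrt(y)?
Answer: -41 + 110*sqrt(5) ≈ 204.97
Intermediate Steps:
d(y) = y**(3/2)
-41 + d(5)*22 = -41 + 5**(3/2)*22 = -41 + (5*sqrt(5))*22 = -41 + 110*sqrt(5)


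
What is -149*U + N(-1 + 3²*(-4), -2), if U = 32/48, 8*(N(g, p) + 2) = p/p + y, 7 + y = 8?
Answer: -1213/12 ≈ -101.08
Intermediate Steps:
y = 1 (y = -7 + 8 = 1)
N(g, p) = -7/4 (N(g, p) = -2 + (p/p + 1)/8 = -2 + (1 + 1)/8 = -2 + (⅛)*2 = -2 + ¼ = -7/4)
U = ⅔ (U = 32*(1/48) = ⅔ ≈ 0.66667)
-149*U + N(-1 + 3²*(-4), -2) = -149*⅔ - 7/4 = -298/3 - 7/4 = -1213/12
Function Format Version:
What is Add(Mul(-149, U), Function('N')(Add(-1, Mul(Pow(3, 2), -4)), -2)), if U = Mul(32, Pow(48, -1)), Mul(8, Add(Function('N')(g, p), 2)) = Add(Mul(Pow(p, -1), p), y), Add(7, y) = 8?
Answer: Rational(-1213, 12) ≈ -101.08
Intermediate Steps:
y = 1 (y = Add(-7, 8) = 1)
Function('N')(g, p) = Rational(-7, 4) (Function('N')(g, p) = Add(-2, Mul(Rational(1, 8), Add(Mul(Pow(p, -1), p), 1))) = Add(-2, Mul(Rational(1, 8), Add(1, 1))) = Add(-2, Mul(Rational(1, 8), 2)) = Add(-2, Rational(1, 4)) = Rational(-7, 4))
U = Rational(2, 3) (U = Mul(32, Rational(1, 48)) = Rational(2, 3) ≈ 0.66667)
Add(Mul(-149, U), Function('N')(Add(-1, Mul(Pow(3, 2), -4)), -2)) = Add(Mul(-149, Rational(2, 3)), Rational(-7, 4)) = Add(Rational(-298, 3), Rational(-7, 4)) = Rational(-1213, 12)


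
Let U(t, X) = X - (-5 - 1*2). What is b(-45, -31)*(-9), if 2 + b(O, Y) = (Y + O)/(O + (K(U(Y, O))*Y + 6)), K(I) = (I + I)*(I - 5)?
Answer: 1823562/101347 ≈ 17.993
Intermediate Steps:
U(t, X) = 7 + X (U(t, X) = X - (-5 - 2) = X - 1*(-7) = X + 7 = 7 + X)
K(I) = 2*I*(-5 + I) (K(I) = (2*I)*(-5 + I) = 2*I*(-5 + I))
b(O, Y) = -2 + (O + Y)/(6 + O + 2*Y*(2 + O)*(7 + O)) (b(O, Y) = -2 + (Y + O)/(O + ((2*(7 + O)*(-5 + (7 + O)))*Y + 6)) = -2 + (O + Y)/(O + ((2*(7 + O)*(2 + O))*Y + 6)) = -2 + (O + Y)/(O + ((2*(2 + O)*(7 + O))*Y + 6)) = -2 + (O + Y)/(O + (2*Y*(2 + O)*(7 + O) + 6)) = -2 + (O + Y)/(O + (6 + 2*Y*(2 + O)*(7 + O))) = -2 + (O + Y)/(6 + O + 2*Y*(2 + O)*(7 + O)))
b(-45, -31)*(-9) = ((-12 - 31 - 1*(-45) - 4*(-31)*(2 - 45)*(7 - 45))/(6 - 45 + 2*(-31)*(2 - 45)*(7 - 45)))*(-9) = ((-12 - 31 + 45 - 4*(-31)*(-43)*(-38))/(6 - 45 + 2*(-31)*(-43)*(-38)))*(-9) = ((-12 - 31 + 45 + 202616)/(6 - 45 - 101308))*(-9) = (202618/(-101347))*(-9) = -1/101347*202618*(-9) = -202618/101347*(-9) = 1823562/101347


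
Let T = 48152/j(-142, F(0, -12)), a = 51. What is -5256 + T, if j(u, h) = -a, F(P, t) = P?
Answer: -316208/51 ≈ -6200.2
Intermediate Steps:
j(u, h) = -51 (j(u, h) = -1*51 = -51)
T = -48152/51 (T = 48152/(-51) = 48152*(-1/51) = -48152/51 ≈ -944.16)
-5256 + T = -5256 - 48152/51 = -316208/51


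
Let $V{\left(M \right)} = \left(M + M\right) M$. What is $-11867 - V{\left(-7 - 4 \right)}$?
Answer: $-12109$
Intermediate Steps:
$V{\left(M \right)} = 2 M^{2}$ ($V{\left(M \right)} = 2 M M = 2 M^{2}$)
$-11867 - V{\left(-7 - 4 \right)} = -11867 - 2 \left(-7 - 4\right)^{2} = -11867 - 2 \left(-11\right)^{2} = -11867 - 2 \cdot 121 = -11867 - 242 = -12109$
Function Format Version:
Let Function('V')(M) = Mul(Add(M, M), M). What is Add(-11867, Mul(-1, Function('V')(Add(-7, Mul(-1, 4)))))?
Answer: -12109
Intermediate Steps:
Function('V')(M) = Mul(2, Pow(M, 2)) (Function('V')(M) = Mul(Mul(2, M), M) = Mul(2, Pow(M, 2)))
Add(-11867, Mul(-1, Function('V')(Add(-7, Mul(-1, 4))))) = Add(-11867, Mul(-1, Mul(2, Pow(Add(-7, Mul(-1, 4)), 2)))) = Add(-11867, Mul(-1, Mul(2, Pow(Add(-7, -4), 2)))) = Add(-11867, Mul(-1, Mul(2, Pow(-11, 2)))) = Add(-11867, Mul(-1, Mul(2, 121))) = Add(-11867, Mul(-1, 242)) = Add(-11867, -242) = -12109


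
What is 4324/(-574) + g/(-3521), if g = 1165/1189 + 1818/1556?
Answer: -24537846303/3257072882 ≈ -7.5337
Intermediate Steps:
g = 1987171/925042 (g = 1165*(1/1189) + 1818*(1/1556) = 1165/1189 + 909/778 = 1987171/925042 ≈ 2.1482)
4324/(-574) + g/(-3521) = 4324/(-574) + (1987171/925042)/(-3521) = 4324*(-1/574) + (1987171/925042)*(-1/3521) = -2162/287 - 1987171/3257072882 = -24537846303/3257072882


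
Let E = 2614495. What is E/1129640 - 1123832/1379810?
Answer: 7541873437/5028027640 ≈ 1.5000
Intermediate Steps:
E/1129640 - 1123832/1379810 = 2614495/1129640 - 1123832/1379810 = 2614495*(1/1129640) - 1123832*1/1379810 = 522899/225928 - 561916/689905 = 7541873437/5028027640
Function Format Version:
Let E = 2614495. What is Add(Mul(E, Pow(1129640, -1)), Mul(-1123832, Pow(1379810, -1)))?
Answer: Rational(7541873437, 5028027640) ≈ 1.5000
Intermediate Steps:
Add(Mul(E, Pow(1129640, -1)), Mul(-1123832, Pow(1379810, -1))) = Add(Mul(2614495, Pow(1129640, -1)), Mul(-1123832, Pow(1379810, -1))) = Add(Mul(2614495, Rational(1, 1129640)), Mul(-1123832, Rational(1, 1379810))) = Add(Rational(522899, 225928), Rational(-561916, 689905)) = Rational(7541873437, 5028027640)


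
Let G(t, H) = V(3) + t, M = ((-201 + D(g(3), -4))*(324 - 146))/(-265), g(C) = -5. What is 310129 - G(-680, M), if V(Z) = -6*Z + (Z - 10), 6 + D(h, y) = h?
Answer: 310834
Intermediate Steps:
D(h, y) = -6 + h
V(Z) = -10 - 5*Z (V(Z) = -6*Z + (-10 + Z) = -10 - 5*Z)
M = 712/5 (M = ((-201 + (-6 - 5))*(324 - 146))/(-265) = ((-201 - 11)*178)*(-1/265) = -212*178*(-1/265) = -37736*(-1/265) = 712/5 ≈ 142.40)
G(t, H) = -25 + t (G(t, H) = (-10 - 5*3) + t = (-10 - 15) + t = -25 + t)
310129 - G(-680, M) = 310129 - (-25 - 680) = 310129 - 1*(-705) = 310129 + 705 = 310834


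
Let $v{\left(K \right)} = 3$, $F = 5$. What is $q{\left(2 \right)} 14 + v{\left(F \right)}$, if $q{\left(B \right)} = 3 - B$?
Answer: $17$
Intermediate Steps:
$q{\left(2 \right)} 14 + v{\left(F \right)} = \left(3 - 2\right) 14 + 3 = 1 \cdot 14 + 3 = 14 + 3 = 17$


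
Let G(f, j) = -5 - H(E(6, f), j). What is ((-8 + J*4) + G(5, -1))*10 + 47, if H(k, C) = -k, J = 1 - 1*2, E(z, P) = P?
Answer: -73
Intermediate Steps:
J = -1 (J = 1 - 2 = -1)
G(f, j) = -5 + f (G(f, j) = -5 - (-1)*f = -5 + f)
((-8 + J*4) + G(5, -1))*10 + 47 = ((-8 - 1*4) + (-5 + 5))*10 + 47 = ((-8 - 4) + 0)*10 + 47 = (-12 + 0)*10 + 47 = -12*10 + 47 = -120 + 47 = -73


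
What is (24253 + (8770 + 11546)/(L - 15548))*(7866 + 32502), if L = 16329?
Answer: 765454342512/781 ≈ 9.8009e+8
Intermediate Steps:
(24253 + (8770 + 11546)/(L - 15548))*(7866 + 32502) = (24253 + (8770 + 11546)/(16329 - 15548))*(7866 + 32502) = (24253 + 20316/781)*40368 = (18961909/781)*40368 = 765454342512/781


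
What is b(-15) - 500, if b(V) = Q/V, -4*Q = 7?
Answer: -29993/60 ≈ -499.88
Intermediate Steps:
Q = -7/4 (Q = -¼*7 = -7/4 ≈ -1.7500)
b(V) = -7/(4*V)
b(-15) - 500 = -7/4/(-15) - 500 = -7/4*(-1/15) - 500 = 7/60 - 500 = -29993/60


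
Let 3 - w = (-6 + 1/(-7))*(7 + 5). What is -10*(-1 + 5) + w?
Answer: 257/7 ≈ 36.714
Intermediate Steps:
w = 537/7 (w = 3 - (-6 + 1/(-7))*(7 + 5) = 3 - (-6 - ⅐)*12 = 3 - (-43)*12/7 = 3 - 1*(-516/7) = 3 + 516/7 = 537/7 ≈ 76.714)
-10*(-1 + 5) + w = -10*(-1 + 5) + 537/7 = -10*4 + 537/7 = -40 + 537/7 = 257/7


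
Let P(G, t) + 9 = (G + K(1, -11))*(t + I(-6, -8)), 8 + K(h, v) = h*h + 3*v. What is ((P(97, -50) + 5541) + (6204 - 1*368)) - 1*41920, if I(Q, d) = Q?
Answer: -33744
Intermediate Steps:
K(h, v) = -8 + h² + 3*v (K(h, v) = -8 + (h*h + 3*v) = -8 + (h² + 3*v) = -8 + h² + 3*v)
P(G, t) = -9 + (-40 + G)*(-6 + t) (P(G, t) = -9 + (G + (-8 + 1² + 3*(-11)))*(t - 6) = -9 + (G + (-8 + 1 - 33))*(-6 + t) = -9 + (G - 40)*(-6 + t) = -9 + (-40 + G)*(-6 + t))
((P(97, -50) + 5541) + (6204 - 1*368)) - 1*41920 = (((231 - 40*(-50) - 6*97 + 97*(-50)) + 5541) + (6204 - 1*368)) - 1*41920 = (((231 + 2000 - 582 - 4850) + 5541) + (6204 - 368)) - 41920 = ((-3201 + 5541) + 5836) - 41920 = (2340 + 5836) - 41920 = 8176 - 41920 = -33744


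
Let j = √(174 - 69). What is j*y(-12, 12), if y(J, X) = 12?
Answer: 12*√105 ≈ 122.96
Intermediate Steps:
j = √105 ≈ 10.247
j*y(-12, 12) = √105*12 = 12*√105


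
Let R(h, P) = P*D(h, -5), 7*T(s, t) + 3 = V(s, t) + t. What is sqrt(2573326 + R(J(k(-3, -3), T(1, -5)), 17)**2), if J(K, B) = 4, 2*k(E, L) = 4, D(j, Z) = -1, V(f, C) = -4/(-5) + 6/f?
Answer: sqrt(2573615) ≈ 1604.3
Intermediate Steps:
V(f, C) = 4/5 + 6/f (V(f, C) = -4*(-1/5) + 6/f = 4/5 + 6/f)
k(E, L) = 2 (k(E, L) = (1/2)*4 = 2)
T(s, t) = -11/35 + t/7 + 6/(7*s) (T(s, t) = -3/7 + ((4/5 + 6/s) + t)/7 = -3/7 + (4/5 + t + 6/s)/7 = -3/7 + (4/35 + t/7 + 6/(7*s)) = -11/35 + t/7 + 6/(7*s))
R(h, P) = -P (R(h, P) = P*(-1) = -P)
sqrt(2573326 + R(J(k(-3, -3), T(1, -5)), 17)**2) = sqrt(2573326 + (-1*17)**2) = sqrt(2573326 + (-17)**2) = sqrt(2573326 + 289) = sqrt(2573615)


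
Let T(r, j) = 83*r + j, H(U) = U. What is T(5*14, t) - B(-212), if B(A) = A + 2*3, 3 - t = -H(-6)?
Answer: 6013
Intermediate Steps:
t = -3 (t = 3 - (-1)*(-6) = 3 - 1*6 = 3 - 6 = -3)
T(r, j) = j + 83*r
B(A) = 6 + A (B(A) = A + 6 = 6 + A)
T(5*14, t) - B(-212) = (-3 + 83*(5*14)) - (6 - 212) = (-3 + 83*70) - 1*(-206) = (-3 + 5810) + 206 = 5807 + 206 = 6013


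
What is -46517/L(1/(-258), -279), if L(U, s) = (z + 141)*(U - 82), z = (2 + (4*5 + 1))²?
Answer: 6000693/7087595 ≈ 0.84665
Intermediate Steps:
z = 529 (z = (2 + (20 + 1))² = (2 + 21)² = 23² = 529)
L(U, s) = -54940 + 670*U (L(U, s) = (529 + 141)*(U - 82) = 670*(-82 + U) = -54940 + 670*U)
-46517/L(1/(-258), -279) = -46517/(-54940 + 670/(-258)) = -46517/(-54940 + 670*(-1/258)) = -46517/(-54940 - 335/129) = -46517/(-7087595/129) = -46517*(-129/7087595) = 6000693/7087595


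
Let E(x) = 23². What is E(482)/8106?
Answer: 529/8106 ≈ 0.065260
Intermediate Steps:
E(x) = 529
E(482)/8106 = 529/8106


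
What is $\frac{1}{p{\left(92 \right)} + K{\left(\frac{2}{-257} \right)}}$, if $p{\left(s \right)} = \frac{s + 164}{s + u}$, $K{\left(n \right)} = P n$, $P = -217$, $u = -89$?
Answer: $\frac{771}{67094} \approx 0.011491$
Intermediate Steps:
$K{\left(n \right)} = - 217 n$
$p{\left(s \right)} = \frac{164 + s}{-89 + s}$ ($p{\left(s \right)} = \frac{s + 164}{s - 89} = \frac{164 + s}{-89 + s}$)
$\frac{1}{p{\left(92 \right)} + K{\left(\frac{2}{-257} \right)}} = \frac{1}{\frac{164 + 92}{-89 + 92} - 217 \frac{2}{-257}} = \frac{1}{\frac{1}{3} \cdot 256 - 217 \cdot 2 \left(- \frac{1}{257}\right)} = \frac{1}{\frac{1}{3} \cdot 256 - - \frac{434}{257}} = \frac{1}{\frac{256}{3} + \frac{434}{257}} = \frac{1}{\frac{67094}{771}} = \frac{771}{67094}$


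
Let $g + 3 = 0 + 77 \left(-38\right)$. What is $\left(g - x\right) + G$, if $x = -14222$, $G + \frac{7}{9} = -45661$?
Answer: $- \frac{309319}{9} \approx -34369.0$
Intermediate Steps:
$G = - \frac{410956}{9}$ ($G = - \frac{7}{9} - 45661 = - \frac{410956}{9} \approx -45662.0$)
$g = -2929$ ($g = -3 + \left(0 + 77 \left(-38\right)\right) = -3 + \left(0 - 2926\right) = -3 - 2926 = -2929$)
$\left(g - x\right) + G = \left(-2929 - -14222\right) - \frac{410956}{9} = \left(-2929 + 14222\right) - \frac{410956}{9} = 11293 - \frac{410956}{9} = - \frac{309319}{9}$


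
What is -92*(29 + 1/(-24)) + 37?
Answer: -15763/6 ≈ -2627.2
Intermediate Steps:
-92*(29 + 1/(-24)) + 37 = -92*(29 - 1/24) + 37 = -92*695/24 + 37 = -15985/6 + 37 = -15763/6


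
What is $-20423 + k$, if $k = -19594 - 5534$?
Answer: $-45551$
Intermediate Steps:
$k = -25128$
$-20423 + k = -20423 - 25128 = -45551$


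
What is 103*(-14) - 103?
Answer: -1545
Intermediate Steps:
103*(-14) - 103 = -1442 - 103 = -1545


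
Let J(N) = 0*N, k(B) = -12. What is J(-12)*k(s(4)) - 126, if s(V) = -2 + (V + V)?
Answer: -126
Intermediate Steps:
s(V) = -2 + 2*V
J(N) = 0
J(-12)*k(s(4)) - 126 = 0*(-12) - 126 = 0 - 126 = -126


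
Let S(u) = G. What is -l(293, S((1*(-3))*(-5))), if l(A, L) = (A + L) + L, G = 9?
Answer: -311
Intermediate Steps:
S(u) = 9
l(A, L) = A + 2*L
-l(293, S((1*(-3))*(-5))) = -(293 + 2*9) = -(293 + 18) = -1*311 = -311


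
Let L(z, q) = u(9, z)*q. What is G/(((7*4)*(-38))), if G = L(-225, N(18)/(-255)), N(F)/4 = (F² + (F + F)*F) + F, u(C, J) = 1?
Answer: 33/2261 ≈ 0.014595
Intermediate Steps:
N(F) = 4*F + 12*F² (N(F) = 4*((F² + (F + F)*F) + F) = 4*((F² + (2*F)*F) + F) = 4*((F² + 2*F²) + F) = 4*(3*F² + F) = 4*(F + 3*F²) = 4*F + 12*F²)
L(z, q) = q (L(z, q) = 1*q = q)
G = -264/17 (G = (4*18*(1 + 3*18))/(-255) = (4*18*(1 + 54))*(-1/255) = (4*18*55)*(-1/255) = 3960*(-1/255) = -264/17 ≈ -15.529)
G/(((7*4)*(-38))) = -264/(17*((7*4)*(-38))) = -264/(17*(28*(-38))) = -264/17/(-1064) = -264/17*(-1/1064) = 33/2261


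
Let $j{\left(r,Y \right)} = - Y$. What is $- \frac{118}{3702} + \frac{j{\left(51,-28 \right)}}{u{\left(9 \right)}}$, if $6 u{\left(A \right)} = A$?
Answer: $\frac{34493}{1851} \approx 18.635$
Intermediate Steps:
$u{\left(A \right)} = \frac{A}{6}$
$- \frac{118}{3702} + \frac{j{\left(51,-28 \right)}}{u{\left(9 \right)}} = - \frac{118}{3702} + \frac{\left(-1\right) \left(-28\right)}{\frac{1}{6} \cdot 9} = \left(-118\right) \frac{1}{3702} + \frac{28}{\frac{3}{2}} = - \frac{59}{1851} + 28 \cdot \frac{2}{3} = - \frac{59}{1851} + \frac{56}{3} = \frac{34493}{1851}$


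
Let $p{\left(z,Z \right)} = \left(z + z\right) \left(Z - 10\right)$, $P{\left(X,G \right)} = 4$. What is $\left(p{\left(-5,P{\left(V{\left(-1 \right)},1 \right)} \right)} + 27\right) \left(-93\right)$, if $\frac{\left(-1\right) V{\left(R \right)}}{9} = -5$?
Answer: $-8091$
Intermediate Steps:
$V{\left(R \right)} = 45$ ($V{\left(R \right)} = \left(-9\right) \left(-5\right) = 45$)
$p{\left(z,Z \right)} = 2 z \left(-10 + Z\right)$
$\left(p{\left(-5,P{\left(V{\left(-1 \right)},1 \right)} \right)} + 27\right) \left(-93\right) = \left(2 \left(-5\right) \left(-10 + 4\right) + 27\right) \left(-93\right) = \left(2 \left(-5\right) \left(-6\right) + 27\right) \left(-93\right) = \left(60 + 27\right) \left(-93\right) = 87 \left(-93\right) = -8091$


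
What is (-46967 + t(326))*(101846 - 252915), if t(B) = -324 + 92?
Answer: 7130305731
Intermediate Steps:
t(B) = -232
(-46967 + t(326))*(101846 - 252915) = (-46967 - 232)*(101846 - 252915) = -47199*(-151069) = 7130305731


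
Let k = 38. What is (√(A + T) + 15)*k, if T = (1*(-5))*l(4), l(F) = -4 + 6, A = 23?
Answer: 570 + 38*√13 ≈ 707.01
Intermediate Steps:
l(F) = 2
T = -10 (T = (1*(-5))*2 = -5*2 = -10)
(√(A + T) + 15)*k = (√(23 - 10) + 15)*38 = (√13 + 15)*38 = (15 + √13)*38 = 570 + 38*√13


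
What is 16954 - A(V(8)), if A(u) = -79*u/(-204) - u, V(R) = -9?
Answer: 1152497/68 ≈ 16949.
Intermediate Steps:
A(u) = -125*u/204 (A(u) = -79*u*(-1/204) - u = 79*u/204 - u = -125*u/204)
16954 - A(V(8)) = 16954 - (-125)*(-9)/204 = 16954 - 1*375/68 = 16954 - 375/68 = 1152497/68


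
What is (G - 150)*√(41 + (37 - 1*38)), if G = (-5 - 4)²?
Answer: -138*√10 ≈ -436.39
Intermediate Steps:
G = 81 (G = (-9)² = 81)
(G - 150)*√(41 + (37 - 1*38)) = (81 - 150)*√(41 + (37 - 1*38)) = -69*√(41 + (37 - 38)) = -69*√(41 - 1) = -138*√10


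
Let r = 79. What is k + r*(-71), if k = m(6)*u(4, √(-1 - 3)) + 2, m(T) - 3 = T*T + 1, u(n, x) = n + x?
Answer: -5447 + 80*I ≈ -5447.0 + 80.0*I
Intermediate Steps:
m(T) = 4 + T² (m(T) = 3 + (T*T + 1) = 3 + (T² + 1) = 3 + (1 + T²) = 4 + T²)
k = 162 + 80*I (k = (4 + 6²)*(4 + √(-1 - 3)) + 2 = (4 + 36)*(4 + √(-4)) + 2 = 40*(4 + 2*I) + 2 = (160 + 80*I) + 2 = 162 + 80*I ≈ 162.0 + 80.0*I)
k + r*(-71) = (162 + 80*I) + 79*(-71) = (162 + 80*I) - 5609 = -5447 + 80*I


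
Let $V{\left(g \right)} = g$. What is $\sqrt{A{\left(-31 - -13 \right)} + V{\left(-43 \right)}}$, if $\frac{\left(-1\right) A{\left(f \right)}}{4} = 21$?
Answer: $i \sqrt{127} \approx 11.269 i$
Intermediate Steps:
$A{\left(f \right)} = -84$ ($A{\left(f \right)} = \left(-4\right) 21 = -84$)
$\sqrt{A{\left(-31 - -13 \right)} + V{\left(-43 \right)}} = \sqrt{-84 - 43} = \sqrt{-127} = i \sqrt{127}$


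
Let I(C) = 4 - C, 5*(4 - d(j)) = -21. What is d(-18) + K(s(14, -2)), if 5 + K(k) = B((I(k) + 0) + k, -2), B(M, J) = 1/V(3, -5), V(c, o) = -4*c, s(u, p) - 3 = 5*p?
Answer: 187/60 ≈ 3.1167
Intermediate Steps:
s(u, p) = 3 + 5*p
d(j) = 41/5 (d(j) = 4 - ⅕*(-21) = 4 + 21/5 = 41/5)
B(M, J) = -1/12 (B(M, J) = 1/(-4*3) = 1/(-12) = -1/12)
K(k) = -61/12 (K(k) = -5 - 1/12 = -61/12)
d(-18) + K(s(14, -2)) = 41/5 - 61/12 = 187/60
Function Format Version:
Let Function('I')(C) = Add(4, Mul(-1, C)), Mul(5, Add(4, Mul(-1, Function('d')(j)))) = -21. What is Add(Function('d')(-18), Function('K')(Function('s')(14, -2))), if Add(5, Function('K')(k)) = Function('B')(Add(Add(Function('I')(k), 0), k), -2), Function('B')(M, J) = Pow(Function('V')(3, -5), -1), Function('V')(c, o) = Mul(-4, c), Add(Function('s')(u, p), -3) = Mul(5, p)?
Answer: Rational(187, 60) ≈ 3.1167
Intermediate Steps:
Function('s')(u, p) = Add(3, Mul(5, p))
Function('d')(j) = Rational(41, 5) (Function('d')(j) = Add(4, Mul(Rational(-1, 5), -21)) = Add(4, Rational(21, 5)) = Rational(41, 5))
Function('B')(M, J) = Rational(-1, 12) (Function('B')(M, J) = Pow(Mul(-4, 3), -1) = Pow(-12, -1) = Rational(-1, 12))
Function('K')(k) = Rational(-61, 12) (Function('K')(k) = Add(-5, Rational(-1, 12)) = Rational(-61, 12))
Add(Function('d')(-18), Function('K')(Function('s')(14, -2))) = Add(Rational(41, 5), Rational(-61, 12)) = Rational(187, 60)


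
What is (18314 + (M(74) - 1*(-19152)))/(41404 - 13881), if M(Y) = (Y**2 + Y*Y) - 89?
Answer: 48329/27523 ≈ 1.7559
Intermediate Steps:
M(Y) = -89 + 2*Y**2 (M(Y) = (Y**2 + Y**2) - 89 = 2*Y**2 - 89 = -89 + 2*Y**2)
(18314 + (M(74) - 1*(-19152)))/(41404 - 13881) = (18314 + ((-89 + 2*74**2) - 1*(-19152)))/(41404 - 13881) = (18314 + ((-89 + 2*5476) + 19152))/27523 = (18314 + ((-89 + 10952) + 19152))*(1/27523) = (18314 + (10863 + 19152))*(1/27523) = (18314 + 30015)*(1/27523) = 48329*(1/27523) = 48329/27523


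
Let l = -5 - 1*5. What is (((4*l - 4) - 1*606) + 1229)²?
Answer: 335241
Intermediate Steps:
l = -10 (l = -5 - 5 = -10)
(((4*l - 4) - 1*606) + 1229)² = (((4*(-10) - 4) - 1*606) + 1229)² = (((-40 - 4) - 606) + 1229)² = ((-44 - 606) + 1229)² = (-650 + 1229)² = 579² = 335241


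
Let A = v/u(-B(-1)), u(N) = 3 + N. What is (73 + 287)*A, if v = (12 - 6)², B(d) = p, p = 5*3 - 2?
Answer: -1296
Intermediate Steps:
p = 13 (p = 15 - 2 = 13)
B(d) = 13
v = 36 (v = 6² = 36)
A = -18/5 (A = 36/(3 - 1*13) = 36/(3 - 13) = 36/(-10) = 36*(-⅒) = -18/5 ≈ -3.6000)
(73 + 287)*A = (73 + 287)*(-18/5) = 360*(-18/5) = -1296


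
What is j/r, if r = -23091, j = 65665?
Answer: -65665/23091 ≈ -2.8438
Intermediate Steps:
j/r = 65665/(-23091) = 65665*(-1/23091) = -65665/23091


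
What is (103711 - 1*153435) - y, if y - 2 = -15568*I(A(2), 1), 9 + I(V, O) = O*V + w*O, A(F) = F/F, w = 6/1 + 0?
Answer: -80862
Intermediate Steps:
w = 6 (w = 6*1 + 0 = 6 + 0 = 6)
A(F) = 1
I(V, O) = -9 + 6*O + O*V (I(V, O) = -9 + (O*V + 6*O) = -9 + (6*O + O*V) = -9 + 6*O + O*V)
y = 31138 (y = 2 - 15568*(-9 + 6*1 + 1*1) = 2 - 15568*(-9 + 6 + 1) = 2 - 15568*(-2) = 2 + 31136 = 31138)
(103711 - 1*153435) - y = (103711 - 1*153435) - 1*31138 = (103711 - 153435) - 31138 = -49724 - 31138 = -80862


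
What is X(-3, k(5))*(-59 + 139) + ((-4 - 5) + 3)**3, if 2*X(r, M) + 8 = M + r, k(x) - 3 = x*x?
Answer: 464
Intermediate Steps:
k(x) = 3 + x**2 (k(x) = 3 + x*x = 3 + x**2)
X(r, M) = -4 + M/2 + r/2 (X(r, M) = -4 + (M + r)/2 = -4 + (M/2 + r/2) = -4 + M/2 + r/2)
X(-3, k(5))*(-59 + 139) + ((-4 - 5) + 3)**3 = (-4 + (3 + 5**2)/2 + (1/2)*(-3))*(-59 + 139) + ((-4 - 5) + 3)**3 = (-4 + (3 + 25)/2 - 3/2)*80 + (-9 + 3)**3 = (-4 + (1/2)*28 - 3/2)*80 + (-6)**3 = (-4 + 14 - 3/2)*80 - 216 = (17/2)*80 - 216 = 680 - 216 = 464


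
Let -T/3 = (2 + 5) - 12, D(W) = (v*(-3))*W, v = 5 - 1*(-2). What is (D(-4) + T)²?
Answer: 9801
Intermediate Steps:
v = 7 (v = 5 + 2 = 7)
D(W) = -21*W (D(W) = (7*(-3))*W = -21*W)
T = 15 (T = -3*((2 + 5) - 12) = -3*(7 - 12) = -3*(-5) = 15)
(D(-4) + T)² = (-21*(-4) + 15)² = (84 + 15)² = 99² = 9801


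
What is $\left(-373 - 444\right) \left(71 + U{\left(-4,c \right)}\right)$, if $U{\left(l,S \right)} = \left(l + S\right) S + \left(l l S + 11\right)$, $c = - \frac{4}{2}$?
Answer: $-50654$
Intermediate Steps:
$c = -2$ ($c = \left(-4\right) \frac{1}{2} = -2$)
$U{\left(l,S \right)} = 11 + S l^{2} + S \left(S + l\right)$ ($U{\left(l,S \right)} = \left(S + l\right) S + \left(l^{2} S + 11\right) = S \left(S + l\right) + \left(S l^{2} + 11\right) = S \left(S + l\right) + \left(11 + S l^{2}\right) = 11 + S l^{2} + S \left(S + l\right)$)
$\left(-373 - 444\right) \left(71 + U{\left(-4,c \right)}\right) = \left(-373 - 444\right) \left(71 + \left(11 + \left(-2\right)^{2} - -8 - 2 \left(-4\right)^{2}\right)\right) = - 817 \left(71 + \left(11 + 4 + 8 - 32\right)\right) = - 817 \left(71 - 9\right) = \left(-817\right) 62 = -50654$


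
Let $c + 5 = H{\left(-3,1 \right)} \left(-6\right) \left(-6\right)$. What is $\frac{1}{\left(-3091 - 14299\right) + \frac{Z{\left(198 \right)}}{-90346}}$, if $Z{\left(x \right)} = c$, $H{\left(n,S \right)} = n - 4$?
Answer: $- \frac{90346}{1571116683} \approx -5.7504 \cdot 10^{-5}$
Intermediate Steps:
$H{\left(n,S \right)} = -4 + n$ ($H{\left(n,S \right)} = n - 4 = -4 + n$)
$c = -257$ ($c = -5 + \left(-4 - 3\right) \left(-6\right) \left(-6\right) = -5 + \left(-7\right) \left(-6\right) \left(-6\right) = -5 + 42 \left(-6\right) = -5 - 252 = -257$)
$Z{\left(x \right)} = -257$
$\frac{1}{\left(-3091 - 14299\right) + \frac{Z{\left(198 \right)}}{-90346}} = \frac{1}{\left(-3091 - 14299\right) - \frac{257}{-90346}} = \frac{1}{-17390 - - \frac{257}{90346}} = \frac{1}{-17390 + \frac{257}{90346}} = \frac{1}{- \frac{1571116683}{90346}} = - \frac{90346}{1571116683}$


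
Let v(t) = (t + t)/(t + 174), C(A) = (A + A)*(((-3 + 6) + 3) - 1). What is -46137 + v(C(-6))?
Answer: -876623/19 ≈ -46138.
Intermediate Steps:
C(A) = 10*A (C(A) = (2*A)*((3 + 3) - 1) = (2*A)*(6 - 1) = (2*A)*5 = 10*A)
v(t) = 2*t/(174 + t) (v(t) = (2*t)/(174 + t) = 2*t/(174 + t))
-46137 + v(C(-6)) = -46137 + 2*(10*(-6))/(174 + 10*(-6)) = -46137 + 2*(-60)/(174 - 60) = -46137 + 2*(-60)/114 = -46137 + 2*(-60)*(1/114) = -46137 - 20/19 = -876623/19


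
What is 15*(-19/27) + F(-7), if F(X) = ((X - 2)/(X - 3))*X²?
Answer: 3019/90 ≈ 33.544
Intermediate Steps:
F(X) = X²*(-2 + X)/(-3 + X) (F(X) = ((-2 + X)/(-3 + X))*X² = X²*(-2 + X)/(-3 + X))
15*(-19/27) + F(-7) = 15*(-19/27) + (-7)²*(-2 - 7)/(-3 - 7) = 15*(-19*1/27) + 49*(-9)/(-10) = 15*(-19/27) + 49*(-⅒)*(-9) = -95/9 + 441/10 = 3019/90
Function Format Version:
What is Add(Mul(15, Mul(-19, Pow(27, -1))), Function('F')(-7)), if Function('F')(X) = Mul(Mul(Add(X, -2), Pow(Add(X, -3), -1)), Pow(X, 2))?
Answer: Rational(3019, 90) ≈ 33.544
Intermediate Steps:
Function('F')(X) = Mul(Pow(X, 2), Pow(Add(-3, X), -1), Add(-2, X)) (Function('F')(X) = Mul(Mul(Add(-2, X), Pow(Add(-3, X), -1)), Pow(X, 2)) = Mul(Mul(Pow(Add(-3, X), -1), Add(-2, X)), Pow(X, 2)) = Mul(Pow(X, 2), Pow(Add(-3, X), -1), Add(-2, X)))
Add(Mul(15, Mul(-19, Pow(27, -1))), Function('F')(-7)) = Add(Mul(15, Mul(-19, Pow(27, -1))), Mul(Pow(-7, 2), Pow(Add(-3, -7), -1), Add(-2, -7))) = Add(Mul(15, Mul(-19, Rational(1, 27))), Mul(49, Pow(-10, -1), -9)) = Add(Mul(15, Rational(-19, 27)), Mul(49, Rational(-1, 10), -9)) = Add(Rational(-95, 9), Rational(441, 10)) = Rational(3019, 90)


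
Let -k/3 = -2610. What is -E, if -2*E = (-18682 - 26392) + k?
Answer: -18622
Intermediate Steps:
k = 7830 (k = -3*(-2610) = 7830)
E = 18622 (E = -((-18682 - 26392) + 7830)/2 = -(-45074 + 7830)/2 = -½*(-37244) = 18622)
-E = -1*18622 = -18622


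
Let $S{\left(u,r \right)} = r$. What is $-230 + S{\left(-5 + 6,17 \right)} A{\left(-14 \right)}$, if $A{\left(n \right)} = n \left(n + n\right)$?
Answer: $6434$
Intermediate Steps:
$A{\left(n \right)} = 2 n^{2}$ ($A{\left(n \right)} = n 2 n = 2 n^{2}$)
$-230 + S{\left(-5 + 6,17 \right)} A{\left(-14 \right)} = -230 + 17 \cdot 2 \left(-14\right)^{2} = -230 + 17 \cdot 2 \cdot 196 = -230 + 17 \cdot 392 = -230 + 6664 = 6434$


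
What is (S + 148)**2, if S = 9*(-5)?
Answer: 10609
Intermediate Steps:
S = -45
(S + 148)**2 = (-45 + 148)**2 = 103**2 = 10609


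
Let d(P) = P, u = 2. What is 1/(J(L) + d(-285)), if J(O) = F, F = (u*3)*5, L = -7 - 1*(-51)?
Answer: -1/255 ≈ -0.0039216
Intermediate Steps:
L = 44 (L = -7 + 51 = 44)
F = 30 (F = (2*3)*5 = 6*5 = 30)
J(O) = 30
1/(J(L) + d(-285)) = 1/(30 - 285) = 1/(-255) = -1/255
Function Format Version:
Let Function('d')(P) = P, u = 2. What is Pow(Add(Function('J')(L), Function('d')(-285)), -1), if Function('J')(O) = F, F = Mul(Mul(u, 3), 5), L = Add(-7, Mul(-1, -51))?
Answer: Rational(-1, 255) ≈ -0.0039216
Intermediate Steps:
L = 44 (L = Add(-7, 51) = 44)
F = 30 (F = Mul(Mul(2, 3), 5) = Mul(6, 5) = 30)
Function('J')(O) = 30
Pow(Add(Function('J')(L), Function('d')(-285)), -1) = Pow(Add(30, -285), -1) = Pow(-255, -1) = Rational(-1, 255)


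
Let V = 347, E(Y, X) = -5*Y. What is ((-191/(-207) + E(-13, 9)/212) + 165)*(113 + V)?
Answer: 36474035/477 ≈ 76466.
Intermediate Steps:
((-191/(-207) + E(-13, 9)/212) + 165)*(113 + V) = ((-191/(-207) - 5*(-13)/212) + 165)*(113 + 347) = ((-191*(-1/207) + 65*(1/212)) + 165)*460 = ((191/207 + 65/212) + 165)*460 = (53947/43884 + 165)*460 = (7294807/43884)*460 = 36474035/477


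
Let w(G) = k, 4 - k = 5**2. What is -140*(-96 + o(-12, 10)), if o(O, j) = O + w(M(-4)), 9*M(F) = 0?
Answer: 18060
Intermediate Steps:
M(F) = 0 (M(F) = (1/9)*0 = 0)
k = -21 (k = 4 - 1*5**2 = 4 - 1*25 = 4 - 25 = -21)
w(G) = -21
o(O, j) = -21 + O (o(O, j) = O - 21 = -21 + O)
-140*(-96 + o(-12, 10)) = -140*(-96 + (-21 - 12)) = -140*(-96 - 33) = -140*(-129) = 18060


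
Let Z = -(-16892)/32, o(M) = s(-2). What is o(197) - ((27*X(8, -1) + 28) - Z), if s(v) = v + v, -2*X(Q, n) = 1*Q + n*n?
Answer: 4939/8 ≈ 617.38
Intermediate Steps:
X(Q, n) = -Q/2 - n**2/2 (X(Q, n) = -(1*Q + n*n)/2 = -(Q + n**2)/2 = -Q/2 - n**2/2)
s(v) = 2*v
o(M) = -4 (o(M) = 2*(-2) = -4)
Z = 4223/8 (Z = -(-16892)/32 = -206*(-41/16) = 4223/8 ≈ 527.88)
o(197) - ((27*X(8, -1) + 28) - Z) = -4 - ((27*(-1/2*8 - 1/2*(-1)**2) + 28) - 1*4223/8) = -4 - ((27*(-4 - 1/2*1) + 28) - 4223/8) = -4 - ((27*(-4 - 1/2) + 28) - 4223/8) = -4 - ((27*(-9/2) + 28) - 4223/8) = -4 - ((-243/2 + 28) - 4223/8) = -4 - (-187/2 - 4223/8) = -4 - 1*(-4971/8) = -4 + 4971/8 = 4939/8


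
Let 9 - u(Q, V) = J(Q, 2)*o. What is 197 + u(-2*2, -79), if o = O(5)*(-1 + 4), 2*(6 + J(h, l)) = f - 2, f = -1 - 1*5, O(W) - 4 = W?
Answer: 476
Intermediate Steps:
O(W) = 4 + W
f = -6 (f = -1 - 5 = -6)
J(h, l) = -10 (J(h, l) = -6 + (-6 - 2)/2 = -6 + (½)*(-8) = -6 - 4 = -10)
o = 27 (o = (4 + 5)*(-1 + 4) = 9*3 = 27)
u(Q, V) = 279 (u(Q, V) = 9 - (-10)*27 = 9 - 1*(-270) = 9 + 270 = 279)
197 + u(-2*2, -79) = 197 + 279 = 476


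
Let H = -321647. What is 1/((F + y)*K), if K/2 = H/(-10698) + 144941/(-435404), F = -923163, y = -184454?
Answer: -1164487998/76700157661864345 ≈ -1.5182e-8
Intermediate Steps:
K = 69247905785/1164487998 (K = 2*(-321647/(-10698) + 144941/(-435404)) = 2*(-321647*(-1/10698) + 144941*(-1/435404)) = 2*(321647/10698 - 144941/435404) = 2*(69247905785/2328975996) = 69247905785/1164487998 ≈ 59.466)
1/((F + y)*K) = 1/((-923163 - 184454)*(69247905785/1164487998)) = (1164487998/69247905785)/(-1107617) = -1/1107617*1164487998/69247905785 = -1164487998/76700157661864345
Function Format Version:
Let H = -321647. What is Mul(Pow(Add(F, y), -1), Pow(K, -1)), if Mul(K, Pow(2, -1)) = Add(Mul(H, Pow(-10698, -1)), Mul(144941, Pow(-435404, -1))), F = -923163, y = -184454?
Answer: Rational(-1164487998, 76700157661864345) ≈ -1.5182e-8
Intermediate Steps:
K = Rational(69247905785, 1164487998) (K = Mul(2, Add(Mul(-321647, Pow(-10698, -1)), Mul(144941, Pow(-435404, -1)))) = Mul(2, Add(Mul(-321647, Rational(-1, 10698)), Mul(144941, Rational(-1, 435404)))) = Mul(2, Add(Rational(321647, 10698), Rational(-144941, 435404))) = Mul(2, Rational(69247905785, 2328975996)) = Rational(69247905785, 1164487998) ≈ 59.466)
Mul(Pow(Add(F, y), -1), Pow(K, -1)) = Mul(Pow(Add(-923163, -184454), -1), Pow(Rational(69247905785, 1164487998), -1)) = Mul(Pow(-1107617, -1), Rational(1164487998, 69247905785)) = Mul(Rational(-1, 1107617), Rational(1164487998, 69247905785)) = Rational(-1164487998, 76700157661864345)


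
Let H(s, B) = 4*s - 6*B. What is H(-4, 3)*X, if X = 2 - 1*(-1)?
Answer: -102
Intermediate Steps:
H(s, B) = -6*B + 4*s
X = 3 (X = 2 + 1 = 3)
H(-4, 3)*X = (-6*3 + 4*(-4))*3 = (-18 - 16)*3 = -34*3 = -102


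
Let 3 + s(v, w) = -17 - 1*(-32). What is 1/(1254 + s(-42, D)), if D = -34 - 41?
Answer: 1/1266 ≈ 0.00078989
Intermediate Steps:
D = -75
s(v, w) = 12 (s(v, w) = -3 + (-17 - 1*(-32)) = -3 + (-17 + 32) = -3 + 15 = 12)
1/(1254 + s(-42, D)) = 1/(1254 + 12) = 1/1266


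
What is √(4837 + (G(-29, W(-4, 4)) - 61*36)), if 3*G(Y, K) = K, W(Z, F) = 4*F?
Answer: √23817/3 ≈ 51.443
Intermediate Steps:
G(Y, K) = K/3
√(4837 + (G(-29, W(-4, 4)) - 61*36)) = √(4837 + ((4*4)/3 - 61*36)) = √(4837 + ((⅓)*16 - 2196)) = √(4837 + (16/3 - 2196)) = √(4837 - 6572/3) = √(7939/3) = √23817/3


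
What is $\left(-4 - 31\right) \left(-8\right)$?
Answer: $280$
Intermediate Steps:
$\left(-4 - 31\right) \left(-8\right) = \left(-35\right) \left(-8\right) = 280$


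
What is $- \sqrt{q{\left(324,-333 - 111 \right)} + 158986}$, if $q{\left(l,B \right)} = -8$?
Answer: $- \sqrt{158978} \approx -398.72$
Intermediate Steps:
$- \sqrt{q{\left(324,-333 - 111 \right)} + 158986} = - \sqrt{-8 + 158986} = - \sqrt{158978}$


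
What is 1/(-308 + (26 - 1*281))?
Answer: -1/563 ≈ -0.0017762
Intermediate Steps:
1/(-308 + (26 - 1*281)) = 1/(-308 + (26 - 281)) = 1/(-308 - 255) = 1/(-563) = -1/563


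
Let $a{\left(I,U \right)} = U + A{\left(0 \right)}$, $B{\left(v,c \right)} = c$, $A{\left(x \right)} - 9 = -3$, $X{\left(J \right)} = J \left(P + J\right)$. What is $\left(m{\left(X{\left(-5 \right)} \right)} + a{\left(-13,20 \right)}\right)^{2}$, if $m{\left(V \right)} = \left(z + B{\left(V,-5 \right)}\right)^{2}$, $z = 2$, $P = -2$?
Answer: $1225$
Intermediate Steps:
$X{\left(J \right)} = J \left(-2 + J\right)$
$A{\left(x \right)} = 6$ ($A{\left(x \right)} = 9 - 3 = 6$)
$a{\left(I,U \right)} = 6 + U$ ($a{\left(I,U \right)} = U + 6 = 6 + U$)
$m{\left(V \right)} = 9$ ($m{\left(V \right)} = \left(2 - 5\right)^{2} = \left(-3\right)^{2} = 9$)
$\left(m{\left(X{\left(-5 \right)} \right)} + a{\left(-13,20 \right)}\right)^{2} = \left(9 + \left(6 + 20\right)\right)^{2} = \left(9 + 26\right)^{2} = 35^{2} = 1225$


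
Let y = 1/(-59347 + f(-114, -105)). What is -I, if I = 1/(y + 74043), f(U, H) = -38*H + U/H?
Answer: -1937457/143455128616 ≈ -1.3506e-5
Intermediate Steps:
y = -35/1937457 (y = 1/(-59347 + (-38*(-105) - 114/(-105))) = 1/(-59347 + (3990 - 114*(-1/105))) = 1/(-59347 + (3990 + 38/35)) = 1/(-59347 + 139688/35) = 1/(-1937457/35) = -35/1937457 ≈ -1.8065e-5)
I = 1937457/143455128616 (I = 1/(-35/1937457 + 74043) = 1/(143455128616/1937457) = 1937457/143455128616 ≈ 1.3506e-5)
-I = -1*1937457/143455128616 = -1937457/143455128616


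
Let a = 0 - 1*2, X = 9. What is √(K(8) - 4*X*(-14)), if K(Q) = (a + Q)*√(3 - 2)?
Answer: √510 ≈ 22.583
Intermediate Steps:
a = -2 (a = 0 - 2 = -2)
K(Q) = -2 + Q (K(Q) = (-2 + Q)*√(3 - 2) = (-2 + Q)*√1 = (-2 + Q)*1 = -2 + Q)
√(K(8) - 4*X*(-14)) = √((-2 + 8) - 4*9*(-14)) = √(6 - 36*(-14)) = √(6 + 504) = √510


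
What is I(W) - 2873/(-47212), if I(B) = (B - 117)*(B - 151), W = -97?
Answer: 2505638137/47212 ≈ 53072.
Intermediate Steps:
I(B) = (-151 + B)*(-117 + B) (I(B) = (-117 + B)*(-151 + B) = (-151 + B)*(-117 + B))
I(W) - 2873/(-47212) = (17667 + (-97)**2 - 268*(-97)) - 2873/(-47212) = (17667 + 9409 + 25996) - 2873*(-1)/47212 = 53072 - 1*(-2873/47212) = 53072 + 2873/47212 = 2505638137/47212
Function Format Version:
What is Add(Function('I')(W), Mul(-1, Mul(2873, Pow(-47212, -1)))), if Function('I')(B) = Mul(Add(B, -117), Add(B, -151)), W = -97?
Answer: Rational(2505638137, 47212) ≈ 53072.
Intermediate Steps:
Function('I')(B) = Mul(Add(-151, B), Add(-117, B)) (Function('I')(B) = Mul(Add(-117, B), Add(-151, B)) = Mul(Add(-151, B), Add(-117, B)))
Add(Function('I')(W), Mul(-1, Mul(2873, Pow(-47212, -1)))) = Add(Add(17667, Pow(-97, 2), Mul(-268, -97)), Mul(-1, Mul(2873, Pow(-47212, -1)))) = Add(Add(17667, 9409, 25996), Mul(-1, Mul(2873, Rational(-1, 47212)))) = Add(53072, Mul(-1, Rational(-2873, 47212))) = Add(53072, Rational(2873, 47212)) = Rational(2505638137, 47212)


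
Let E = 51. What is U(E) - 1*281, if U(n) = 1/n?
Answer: -14330/51 ≈ -280.98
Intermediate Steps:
U(E) - 1*281 = 1/51 - 1*281 = 1/51 - 281 = -14330/51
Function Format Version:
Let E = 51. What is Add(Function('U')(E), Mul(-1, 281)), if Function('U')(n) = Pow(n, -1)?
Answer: Rational(-14330, 51) ≈ -280.98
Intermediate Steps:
Add(Function('U')(E), Mul(-1, 281)) = Add(Pow(51, -1), Mul(-1, 281)) = Add(Rational(1, 51), -281) = Rational(-14330, 51)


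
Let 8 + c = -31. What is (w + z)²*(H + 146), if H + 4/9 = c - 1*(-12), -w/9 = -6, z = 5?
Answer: 3714227/9 ≈ 4.1269e+5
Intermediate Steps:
c = -39 (c = -8 - 31 = -39)
w = 54 (w = -9*(-6) = 54)
H = -247/9 (H = -4/9 + (-39 - 1*(-12)) = -4/9 + (-39 + 12) = -4/9 - 27 = -247/9 ≈ -27.444)
(w + z)²*(H + 146) = (54 + 5)²*(-247/9 + 146) = 59²*(1067/9) = 3481*(1067/9) = 3714227/9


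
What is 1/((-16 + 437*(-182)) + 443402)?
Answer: 1/363852 ≈ 2.7484e-6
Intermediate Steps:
1/((-16 + 437*(-182)) + 443402) = 1/((-16 - 79534) + 443402) = 1/(-79550 + 443402) = 1/363852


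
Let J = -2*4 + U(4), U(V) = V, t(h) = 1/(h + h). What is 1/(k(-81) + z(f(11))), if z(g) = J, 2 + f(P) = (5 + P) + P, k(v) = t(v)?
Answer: -162/649 ≈ -0.24961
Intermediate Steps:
t(h) = 1/(2*h)
k(v) = 1/(2*v)
J = -4 (J = -2*4 + 4 = -8 + 4 = -4)
f(P) = 3 + 2*P (f(P) = -2 + ((5 + P) + P) = -2 + (5 + 2*P) = 3 + 2*P)
z(g) = -4
1/(k(-81) + z(f(11))) = 1/((1/2)/(-81) - 4) = 1/((1/2)*(-1/81) - 4) = 1/(-1/162 - 4) = 1/(-649/162) = -162/649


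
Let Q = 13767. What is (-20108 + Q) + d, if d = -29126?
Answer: -35467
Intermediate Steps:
(-20108 + Q) + d = (-20108 + 13767) - 29126 = -6341 - 29126 = -35467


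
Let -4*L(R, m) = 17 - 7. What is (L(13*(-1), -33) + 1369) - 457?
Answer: 1819/2 ≈ 909.50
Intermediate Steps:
L(R, m) = -5/2 (L(R, m) = -(17 - 7)/4 = -1/4*10 = -5/2)
(L(13*(-1), -33) + 1369) - 457 = (-5/2 + 1369) - 457 = 2733/2 - 457 = 1819/2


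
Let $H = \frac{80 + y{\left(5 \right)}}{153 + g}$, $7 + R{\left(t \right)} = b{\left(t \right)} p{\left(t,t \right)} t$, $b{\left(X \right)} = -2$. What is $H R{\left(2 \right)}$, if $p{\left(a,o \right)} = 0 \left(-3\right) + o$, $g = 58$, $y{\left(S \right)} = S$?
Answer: $- \frac{1275}{211} \approx -6.0427$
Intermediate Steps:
$p{\left(a,o \right)} = o$ ($p{\left(a,o \right)} = 0 + o = o$)
$R{\left(t \right)} = -7 - 2 t^{2}$ ($R{\left(t \right)} = -7 + - 2 t t = -7 - 2 t^{2}$)
$H = \frac{85}{211}$ ($H = \frac{80 + 5}{153 + 58} = \frac{85}{211} \approx 0.40284$)
$H R{\left(2 \right)} = \frac{85 \left(-7 - 2 \cdot 2^{2}\right)}{211} = \frac{85 \left(-7 - 8\right)}{211} = \frac{85}{211} \left(-15\right) = - \frac{1275}{211}$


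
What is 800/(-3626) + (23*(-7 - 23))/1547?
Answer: -267110/400673 ≈ -0.66665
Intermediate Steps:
800/(-3626) + (23*(-7 - 23))/1547 = 800*(-1/3626) + (23*(-30))*(1/1547) = -400/1813 - 690*1/1547 = -400/1813 - 690/1547 = -267110/400673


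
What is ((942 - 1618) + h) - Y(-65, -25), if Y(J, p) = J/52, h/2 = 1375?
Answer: 8301/4 ≈ 2075.3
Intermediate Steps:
h = 2750 (h = 2*1375 = 2750)
Y(J, p) = J/52 (Y(J, p) = J*(1/52) = J/52)
((942 - 1618) + h) - Y(-65, -25) = ((942 - 1618) + 2750) - (-65)/52 = (-676 + 2750) - 1*(-5/4) = 2074 + 5/4 = 8301/4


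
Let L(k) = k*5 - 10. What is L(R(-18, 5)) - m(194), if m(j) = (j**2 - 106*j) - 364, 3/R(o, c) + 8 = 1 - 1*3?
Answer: -33439/2 ≈ -16720.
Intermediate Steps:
R(o, c) = -3/10 (R(o, c) = 3/(-8 + (1 - 1*3)) = 3/(-8 + (1 - 3)) = 3/(-8 - 2) = 3/(-10) = 3*(-1/10) = -3/10)
L(k) = -10 + 5*k (L(k) = 5*k - 10 = -10 + 5*k)
m(j) = -364 + j**2 - 106*j
L(R(-18, 5)) - m(194) = (-10 + 5*(-3/10)) - (-364 + 194**2 - 106*194) = (-10 - 3/2) - (-364 + 37636 - 20564) = -23/2 - 1*16708 = -23/2 - 16708 = -33439/2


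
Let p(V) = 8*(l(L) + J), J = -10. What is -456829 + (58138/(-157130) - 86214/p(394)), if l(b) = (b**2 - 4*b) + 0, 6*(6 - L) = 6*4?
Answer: -2006498067969/4399640 ≈ -4.5606e+5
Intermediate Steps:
L = 2 (L = 6 - 4 = 2)
l(b) = b**2 - 4*b
p(V) = -112 (p(V) = 8*(2*(-4 + 2) - 10) = 8*(2*(-2) - 10) = 8*(-4 - 10) = 8*(-14) = -112)
-456829 + (58138/(-157130) - 86214/p(394)) = -456829 + (58138/(-157130) - 86214/(-112)) = -456829 + (58138*(-1/157130) - 86214*(-1/112)) = -456829 + (-29069/78565 + 43107/56) = -456829 + 3385073591/4399640 = -2006498067969/4399640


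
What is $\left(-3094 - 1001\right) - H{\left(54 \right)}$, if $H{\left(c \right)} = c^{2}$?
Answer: $-7011$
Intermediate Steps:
$\left(-3094 - 1001\right) - H{\left(54 \right)} = \left(-3094 - 1001\right) - 54^{2} = -4095 - 2916 = -7011$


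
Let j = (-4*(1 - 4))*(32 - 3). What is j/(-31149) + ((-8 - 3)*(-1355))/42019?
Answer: 149884411/436283277 ≈ 0.34355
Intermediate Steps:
j = 348 (j = -4*(-3)*29 = 12*29 = 348)
j/(-31149) + ((-8 - 3)*(-1355))/42019 = 348/(-31149) + ((-8 - 3)*(-1355))/42019 = 348*(-1/31149) - 11*(-1355)*(1/42019) = -116/10383 + 14905*(1/42019) = -116/10383 + 14905/42019 = 149884411/436283277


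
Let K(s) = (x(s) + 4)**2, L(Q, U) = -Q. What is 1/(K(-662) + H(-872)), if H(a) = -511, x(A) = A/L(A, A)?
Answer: -1/502 ≈ -0.0019920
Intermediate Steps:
x(A) = -1 (x(A) = A/((-A)) = A*(-1/A) = -1)
K(s) = 9 (K(s) = (-1 + 4)**2 = 3**2 = 9)
1/(K(-662) + H(-872)) = 1/(9 - 511) = 1/(-502) = -1/502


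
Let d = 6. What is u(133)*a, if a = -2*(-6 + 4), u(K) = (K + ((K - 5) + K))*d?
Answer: 9456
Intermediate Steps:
u(K) = -30 + 18*K (u(K) = (K + ((K - 5) + K))*6 = (K + ((-5 + K) + K))*6 = (K + (-5 + 2*K))*6 = (-5 + 3*K)*6 = -30 + 18*K)
a = 4 (a = -2*(-2) = 4)
u(133)*a = (-30 + 18*133)*4 = (-30 + 2394)*4 = 2364*4 = 9456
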